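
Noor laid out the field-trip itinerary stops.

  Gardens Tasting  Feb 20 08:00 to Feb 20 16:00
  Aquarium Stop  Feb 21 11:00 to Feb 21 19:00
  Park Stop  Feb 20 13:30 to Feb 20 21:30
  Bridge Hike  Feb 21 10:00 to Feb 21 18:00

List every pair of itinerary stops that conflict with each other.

Aquarium Stop & Bridge Hike, Gardens Tasting & Park Stop

Sorted by start: Gardens Tasting, Park Stop, Bridge Hike, Aquarium Stop.
Park Stop starts before Gardens Tasting ends → Gardens Tasting and Park Stop overlap.
Bridge Hike starts after Gardens Tasting ends — done with Gardens Tasting.
Bridge Hike starts after Park Stop ends — done with Park Stop.
Aquarium Stop starts before Bridge Hike ends → Bridge Hike and Aquarium Stop overlap.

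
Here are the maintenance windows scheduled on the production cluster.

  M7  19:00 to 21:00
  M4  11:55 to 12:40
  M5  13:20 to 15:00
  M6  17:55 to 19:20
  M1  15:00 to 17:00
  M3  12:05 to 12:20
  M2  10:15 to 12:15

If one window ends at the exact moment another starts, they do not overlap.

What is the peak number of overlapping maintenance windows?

Sort all start/end points and keep a running count:
10:15 start M2 → 1
11:55 start M4 → 2
12:05 start M3 → 3
12:15 end M2 → 2
12:20 end M3 → 1
12:40 end M4 → 0
13:20 start M5 → 1
15:00 end M5 → 0
15:00 start M1 → 1
17:00 end M1 → 0
17:55 start M6 → 1
19:00 start M7 → 2
19:20 end M6 → 1
21:00 end M7 → 0
Peak is 3, at 12:05 (M2, M3, M4).

3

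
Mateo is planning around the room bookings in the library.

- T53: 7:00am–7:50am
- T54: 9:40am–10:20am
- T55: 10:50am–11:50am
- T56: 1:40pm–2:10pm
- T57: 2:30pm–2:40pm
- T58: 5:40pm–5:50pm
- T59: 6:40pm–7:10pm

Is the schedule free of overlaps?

Sorted by start: T53, T54, T55, T56, T57, T58, T59.
T54 starts after T53 ends — done with T53.
T55 starts after T54 ends — done with T54.
T56 starts after T55 ends — done with T55.
T57 starts after T56 ends — done with T56.
T58 starts after T57 ends — done with T57.
T59 starts after T58 ends.
Every pair is clear; the schedule has no overlaps.

Yes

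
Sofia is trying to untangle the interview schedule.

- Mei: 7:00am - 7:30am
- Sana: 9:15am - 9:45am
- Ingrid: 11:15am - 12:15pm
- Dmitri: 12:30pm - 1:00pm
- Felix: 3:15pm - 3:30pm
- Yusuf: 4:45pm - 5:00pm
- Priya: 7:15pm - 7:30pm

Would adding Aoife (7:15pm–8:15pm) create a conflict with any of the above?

Mei: ends 7:30am at or before Aoife starts 7:15pm → clear.
Sana: ends 9:45am at or before Aoife starts 7:15pm → clear.
Ingrid: ends 12:15pm at or before Aoife starts 7:15pm → clear.
Dmitri: ends 1:00pm at or before Aoife starts 7:15pm → clear.
Felix: ends 3:30pm at or before Aoife starts 7:15pm → clear.
Yusuf: ends 5:00pm at or before Aoife starts 7:15pm → clear.
Priya: starts 7:15pm before Aoife ends 8:15pm, and ends 7:30pm after Aoife starts 7:15pm → overlap.
Aoife overlaps Priya.

Yes — it overlaps Priya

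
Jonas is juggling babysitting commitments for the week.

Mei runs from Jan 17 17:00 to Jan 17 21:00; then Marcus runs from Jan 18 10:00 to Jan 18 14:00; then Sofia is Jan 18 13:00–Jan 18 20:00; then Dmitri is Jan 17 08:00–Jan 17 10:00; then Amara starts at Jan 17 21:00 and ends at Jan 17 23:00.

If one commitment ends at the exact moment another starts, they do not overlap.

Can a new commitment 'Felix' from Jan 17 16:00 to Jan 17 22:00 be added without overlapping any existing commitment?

No — it overlaps Amara, Mei

Dmitri: ends Jan 17 10:00 at or before Felix starts Jan 17 16:00 → clear.
Mei: starts Jan 17 17:00 before Felix ends Jan 17 22:00, and ends Jan 17 21:00 after Felix starts Jan 17 16:00 → overlap.
Amara: starts Jan 17 21:00 before Felix ends Jan 17 22:00, and ends Jan 17 23:00 after Felix starts Jan 17 16:00 → overlap.
Marcus: starts Jan 18 10:00 at or after Felix ends Jan 17 22:00 → clear.
Sofia: starts Jan 18 13:00 at or after Felix ends Jan 17 22:00 → clear.
Felix overlaps Mei, Amara.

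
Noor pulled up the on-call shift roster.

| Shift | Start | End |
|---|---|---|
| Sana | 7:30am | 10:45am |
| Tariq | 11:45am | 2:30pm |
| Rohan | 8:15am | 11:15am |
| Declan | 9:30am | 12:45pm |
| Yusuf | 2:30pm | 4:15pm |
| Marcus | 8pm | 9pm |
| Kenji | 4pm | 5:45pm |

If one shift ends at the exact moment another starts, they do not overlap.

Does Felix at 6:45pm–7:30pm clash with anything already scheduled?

Sana: ends 10:45am at or before Felix starts 6:45pm → clear.
Rohan: ends 11:15am at or before Felix starts 6:45pm → clear.
Declan: ends 12:45pm at or before Felix starts 6:45pm → clear.
Tariq: ends 2:30pm at or before Felix starts 6:45pm → clear.
Yusuf: ends 4:15pm at or before Felix starts 6:45pm → clear.
Kenji: ends 5:45pm at or before Felix starts 6:45pm → clear.
Marcus: starts 8pm at or after Felix ends 7:30pm → clear.

No — it doesn't clash with anything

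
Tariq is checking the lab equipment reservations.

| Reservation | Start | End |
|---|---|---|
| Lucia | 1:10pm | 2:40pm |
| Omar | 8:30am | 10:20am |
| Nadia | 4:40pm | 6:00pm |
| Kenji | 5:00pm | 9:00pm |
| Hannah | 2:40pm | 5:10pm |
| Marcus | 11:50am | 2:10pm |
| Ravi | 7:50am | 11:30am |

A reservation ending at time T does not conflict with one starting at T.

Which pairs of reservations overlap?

Hannah & Kenji, Hannah & Nadia, Kenji & Nadia, Lucia & Marcus, Omar & Ravi

Check each pair: they overlap iff neither finishes before the other starts.
Sorted by start: Ravi, Omar, Marcus, Lucia, Hannah, Nadia, Kenji.
Omar starts before Ravi ends → Ravi and Omar overlap.
Marcus starts after Ravi ends — done with Ravi.
Marcus starts after Omar ends — done with Omar.
Lucia starts before Marcus ends → Marcus and Lucia overlap.
Hannah starts after Marcus ends — done with Marcus.
Hannah starts exactly when Lucia ends (back-to-back, no overlap) — done with Lucia.
Nadia starts before Hannah ends → Hannah and Nadia overlap.
Kenji starts before Hannah ends → Hannah and Kenji overlap.
Kenji starts before Nadia ends → Nadia and Kenji overlap.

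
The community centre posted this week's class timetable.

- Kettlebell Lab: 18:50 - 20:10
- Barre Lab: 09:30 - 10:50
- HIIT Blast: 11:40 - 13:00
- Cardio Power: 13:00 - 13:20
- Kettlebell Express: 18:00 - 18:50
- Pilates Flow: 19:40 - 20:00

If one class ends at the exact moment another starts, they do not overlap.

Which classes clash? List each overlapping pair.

Sorted by start: Barre Lab, HIIT Blast, Cardio Power, Kettlebell Express, Kettlebell Lab, Pilates Flow.
HIIT Blast starts after Barre Lab ends, so nothing later overlaps Barre Lab either.
Cardio Power starts exactly when HIIT Blast ends (back-to-back, no overlap), so nothing later overlaps HIIT Blast either.
Kettlebell Express starts after Cardio Power ends, so nothing later overlaps Cardio Power either.
Kettlebell Lab starts exactly when Kettlebell Express ends (back-to-back, no overlap), so nothing later overlaps Kettlebell Express either.
Pilates Flow starts before Kettlebell Lab ends → Kettlebell Lab and Pilates Flow overlap.

Kettlebell Lab & Pilates Flow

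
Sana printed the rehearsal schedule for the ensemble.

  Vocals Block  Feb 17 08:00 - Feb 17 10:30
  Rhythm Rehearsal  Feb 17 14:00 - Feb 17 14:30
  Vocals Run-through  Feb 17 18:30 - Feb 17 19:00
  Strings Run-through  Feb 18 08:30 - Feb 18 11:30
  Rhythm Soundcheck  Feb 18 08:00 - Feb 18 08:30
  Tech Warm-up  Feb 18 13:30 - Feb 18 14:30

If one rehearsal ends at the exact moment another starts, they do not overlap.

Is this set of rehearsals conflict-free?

Check each pair: they overlap iff neither finishes before the other starts.
Sorted by start: Vocals Block, Rhythm Rehearsal, Vocals Run-through, Rhythm Soundcheck, Strings Run-through, Tech Warm-up.
Rhythm Rehearsal starts after Vocals Block ends, so Vocals Block has no further overlaps.
Vocals Run-through starts after Rhythm Rehearsal ends, so Rhythm Rehearsal has no further overlaps.
Rhythm Soundcheck starts after Vocals Run-through ends, so Vocals Run-through has no further overlaps.
Strings Run-through starts exactly when Rhythm Soundcheck ends (back-to-back, no overlap), so Rhythm Soundcheck has no further overlaps.
Tech Warm-up starts after Strings Run-through ends.
Every pair is clear; the schedule has no overlaps.

Yes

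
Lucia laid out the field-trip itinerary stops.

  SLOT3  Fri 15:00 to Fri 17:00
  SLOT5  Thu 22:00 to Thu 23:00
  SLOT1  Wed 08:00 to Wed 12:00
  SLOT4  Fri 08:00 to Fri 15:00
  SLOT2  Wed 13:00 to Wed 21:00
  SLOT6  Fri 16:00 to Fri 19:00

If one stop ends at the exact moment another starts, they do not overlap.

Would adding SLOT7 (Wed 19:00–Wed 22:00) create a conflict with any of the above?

SLOT1: ends Wed 12:00 at or before SLOT7 starts Wed 19:00 → clear.
SLOT2: starts Wed 13:00 before SLOT7 ends Wed 22:00, and ends Wed 21:00 after SLOT7 starts Wed 19:00 → overlap.
SLOT5: starts Thu 22:00 at or after SLOT7 ends Wed 22:00 → clear.
SLOT4: starts Fri 08:00 at or after SLOT7 ends Wed 22:00 → clear.
SLOT3: starts Fri 15:00 at or after SLOT7 ends Wed 22:00 → clear.
SLOT6: starts Fri 16:00 at or after SLOT7 ends Wed 22:00 → clear.
SLOT7 overlaps SLOT2.

Yes — it overlaps SLOT2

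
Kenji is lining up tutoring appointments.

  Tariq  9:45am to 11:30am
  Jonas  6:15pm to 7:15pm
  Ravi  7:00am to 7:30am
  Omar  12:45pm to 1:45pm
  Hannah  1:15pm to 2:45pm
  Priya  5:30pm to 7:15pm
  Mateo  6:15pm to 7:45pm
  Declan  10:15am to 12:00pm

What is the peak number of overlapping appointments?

Sweep the timeline, counting +1 at each start and −1 at each end (ends before starts at a tie):
7:00am start Ravi → 1
7:30am end Ravi → 0
9:45am start Tariq → 1
10:15am start Declan → 2
11:30am end Tariq → 1
12:00pm end Declan → 0
12:45pm start Omar → 1
1:15pm start Hannah → 2
1:45pm end Omar → 1
2:45pm end Hannah → 0
5:30pm start Priya → 1
6:15pm start Jonas → 2
6:15pm start Mateo → 3
7:15pm end Jonas → 2
7:15pm end Priya → 1
7:45pm end Mateo → 0
Peak is 3, at 6:15pm (Jonas, Mateo, Priya).

3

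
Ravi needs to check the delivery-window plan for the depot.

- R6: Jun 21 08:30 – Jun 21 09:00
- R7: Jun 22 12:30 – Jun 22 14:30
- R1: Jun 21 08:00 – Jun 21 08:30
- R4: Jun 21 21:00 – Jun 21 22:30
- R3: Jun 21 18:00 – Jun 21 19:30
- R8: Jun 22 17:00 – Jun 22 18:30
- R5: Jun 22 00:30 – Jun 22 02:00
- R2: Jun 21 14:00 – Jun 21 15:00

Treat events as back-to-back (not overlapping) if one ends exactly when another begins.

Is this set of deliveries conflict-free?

Sorted by start: R1, R6, R2, R3, R4, R5, R7, R8.
R6 starts exactly when R1 ends (back-to-back, no overlap); R1 is clear from here.
R2 starts after R6 ends; R6 is clear from here.
R3 starts after R2 ends; R2 is clear from here.
R4 starts after R3 ends; R3 is clear from here.
R5 starts after R4 ends; R4 is clear from here.
R7 starts after R5 ends; R5 is clear from here.
R8 starts after R7 ends.
Every pair is clear; the schedule has no overlaps.

Yes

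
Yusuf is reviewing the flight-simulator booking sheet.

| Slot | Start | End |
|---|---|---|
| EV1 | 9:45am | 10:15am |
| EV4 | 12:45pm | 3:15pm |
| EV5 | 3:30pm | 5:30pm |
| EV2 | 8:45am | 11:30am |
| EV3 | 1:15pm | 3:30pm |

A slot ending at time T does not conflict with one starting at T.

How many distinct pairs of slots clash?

2

Check each pair: they overlap iff neither finishes before the other starts.
Sorted by start: EV2, EV1, EV4, EV3, EV5.
EV1 starts before EV2 ends → EV2 and EV1 overlap.
EV4 starts after EV2 ends — done with EV2.
EV4 starts after EV1 ends — done with EV1.
EV3 starts before EV4 ends → EV4 and EV3 overlap.
EV5 starts after EV4 ends.
EV5 starts exactly when EV3 ends (back-to-back, no overlap).
Overlapping pairs: EV1 & EV2, EV3 & EV4 — 2 in total.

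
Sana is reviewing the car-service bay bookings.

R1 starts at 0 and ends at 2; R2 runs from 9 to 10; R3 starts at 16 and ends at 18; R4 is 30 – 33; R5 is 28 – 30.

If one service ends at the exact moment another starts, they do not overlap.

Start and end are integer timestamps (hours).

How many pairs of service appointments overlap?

0

Two intervals overlap when each starts before the other ends.
Sorted by start: R1, R2, R3, R5, R4.
R2 starts after R1 ends, so R1 has no further overlaps.
R3 starts after R2 ends, so R2 has no further overlaps.
R5 starts after R3 ends, so R3 has no further overlaps.
R4 starts exactly when R5 ends (back-to-back, no overlap).
No pair overlaps.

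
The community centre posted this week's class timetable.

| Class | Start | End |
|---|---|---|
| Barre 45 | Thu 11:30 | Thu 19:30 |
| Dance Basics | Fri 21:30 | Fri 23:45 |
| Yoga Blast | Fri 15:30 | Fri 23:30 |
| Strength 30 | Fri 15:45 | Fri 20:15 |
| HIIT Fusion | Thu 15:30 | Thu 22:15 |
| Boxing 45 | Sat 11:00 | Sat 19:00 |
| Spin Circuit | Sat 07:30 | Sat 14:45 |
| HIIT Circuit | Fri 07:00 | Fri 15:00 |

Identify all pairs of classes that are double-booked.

Barre 45 & HIIT Fusion, Boxing 45 & Spin Circuit, Dance Basics & Yoga Blast, Strength 30 & Yoga Blast

Sorted by start: Barre 45, HIIT Fusion, HIIT Circuit, Yoga Blast, Strength 30, Dance Basics, Spin Circuit, Boxing 45.
HIIT Fusion starts before Barre 45 ends → Barre 45 and HIIT Fusion overlap.
HIIT Circuit starts after Barre 45 ends, so Barre 45 has no further overlaps.
HIIT Circuit starts after HIIT Fusion ends, so HIIT Fusion has no further overlaps.
Yoga Blast starts after HIIT Circuit ends, so HIIT Circuit has no further overlaps.
Strength 30 starts before Yoga Blast ends → Yoga Blast and Strength 30 overlap.
Dance Basics starts before Yoga Blast ends → Yoga Blast and Dance Basics overlap.
Spin Circuit starts after Yoga Blast ends, so Yoga Blast has no further overlaps.
Dance Basics starts after Strength 30 ends, so Strength 30 has no further overlaps.
Spin Circuit starts after Dance Basics ends, so Dance Basics has no further overlaps.
Boxing 45 starts before Spin Circuit ends → Spin Circuit and Boxing 45 overlap.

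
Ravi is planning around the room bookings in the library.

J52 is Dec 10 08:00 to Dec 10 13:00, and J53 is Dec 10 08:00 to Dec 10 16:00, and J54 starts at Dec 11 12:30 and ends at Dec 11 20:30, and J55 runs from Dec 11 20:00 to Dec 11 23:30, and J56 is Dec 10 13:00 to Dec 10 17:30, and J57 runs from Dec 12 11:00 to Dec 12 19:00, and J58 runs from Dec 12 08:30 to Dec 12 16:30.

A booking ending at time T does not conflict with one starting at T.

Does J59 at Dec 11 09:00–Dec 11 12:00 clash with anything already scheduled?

No — it doesn't clash with anything

J52: ends Dec 10 13:00 at or before J59 starts Dec 11 09:00 → clear.
J53: ends Dec 10 16:00 at or before J59 starts Dec 11 09:00 → clear.
J56: ends Dec 10 17:30 at or before J59 starts Dec 11 09:00 → clear.
J54: starts Dec 11 12:30 at or after J59 ends Dec 11 12:00 → clear.
J55: starts Dec 11 20:00 at or after J59 ends Dec 11 12:00 → clear.
J58: starts Dec 12 08:30 at or after J59 ends Dec 11 12:00 → clear.
J57: starts Dec 12 11:00 at or after J59 ends Dec 11 12:00 → clear.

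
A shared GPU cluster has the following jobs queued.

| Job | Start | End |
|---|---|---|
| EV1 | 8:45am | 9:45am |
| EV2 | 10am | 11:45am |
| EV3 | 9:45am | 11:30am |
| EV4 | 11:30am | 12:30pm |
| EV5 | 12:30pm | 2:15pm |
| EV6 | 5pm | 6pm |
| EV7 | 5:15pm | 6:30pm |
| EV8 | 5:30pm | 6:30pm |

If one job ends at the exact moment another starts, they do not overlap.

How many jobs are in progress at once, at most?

Walk through starts and ends in time order (an end at T is processed before a start at T):
8:45am start EV1 → 1
9:45am end EV1 → 0
9:45am start EV3 → 1
10am start EV2 → 2
11:30am end EV3 → 1
11:30am start EV4 → 2
11:45am end EV2 → 1
12:30pm end EV4 → 0
12:30pm start EV5 → 1
2:15pm end EV5 → 0
5pm start EV6 → 1
5:15pm start EV7 → 2
5:30pm start EV8 → 3
6pm end EV6 → 2
6:30pm end EV7 → 1
6:30pm end EV8 → 0
Peak is 3, at 5:30pm (EV6, EV7, EV8).

3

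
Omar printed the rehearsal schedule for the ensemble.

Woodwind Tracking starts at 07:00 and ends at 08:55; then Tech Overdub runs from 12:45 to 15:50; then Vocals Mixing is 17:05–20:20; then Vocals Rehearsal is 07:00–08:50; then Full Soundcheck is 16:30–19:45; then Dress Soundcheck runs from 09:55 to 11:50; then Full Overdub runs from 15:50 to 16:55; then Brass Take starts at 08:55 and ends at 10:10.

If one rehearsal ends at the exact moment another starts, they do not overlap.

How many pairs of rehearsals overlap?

Sorted by start: Vocals Rehearsal, Woodwind Tracking, Brass Take, Dress Soundcheck, Tech Overdub, Full Overdub, Full Soundcheck, Vocals Mixing.
Woodwind Tracking starts before Vocals Rehearsal ends → Vocals Rehearsal and Woodwind Tracking overlap.
Brass Take starts after Vocals Rehearsal ends, so nothing later overlaps Vocals Rehearsal either.
Brass Take starts exactly when Woodwind Tracking ends (back-to-back, no overlap), so nothing later overlaps Woodwind Tracking either.
Dress Soundcheck starts before Brass Take ends → Brass Take and Dress Soundcheck overlap.
Tech Overdub starts after Brass Take ends, so nothing later overlaps Brass Take either.
Tech Overdub starts after Dress Soundcheck ends, so nothing later overlaps Dress Soundcheck either.
Full Overdub starts exactly when Tech Overdub ends (back-to-back, no overlap), so nothing later overlaps Tech Overdub either.
Full Soundcheck starts before Full Overdub ends → Full Overdub and Full Soundcheck overlap.
Vocals Mixing starts after Full Overdub ends.
Vocals Mixing starts before Full Soundcheck ends → Full Soundcheck and Vocals Mixing overlap.
Overlapping pairs: Brass Take & Dress Soundcheck, Full Overdub & Full Soundcheck, Full Soundcheck & Vocals Mixing, Vocals Rehearsal & Woodwind Tracking — 4 in total.

4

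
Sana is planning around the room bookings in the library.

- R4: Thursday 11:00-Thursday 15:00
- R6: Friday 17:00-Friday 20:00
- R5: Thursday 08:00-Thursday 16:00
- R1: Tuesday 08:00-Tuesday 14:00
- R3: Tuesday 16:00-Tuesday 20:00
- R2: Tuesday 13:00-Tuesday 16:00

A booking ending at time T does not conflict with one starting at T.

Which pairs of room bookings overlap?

R1 & R2, R4 & R5

Two intervals overlap when each starts before the other ends.
Sorted by start: R1, R2, R3, R5, R4, R6.
R2 starts before R1 ends → R1 and R2 overlap.
R3 starts after R1 ends — done with R1.
R3 starts exactly when R2 ends (back-to-back, no overlap) — done with R2.
R5 starts after R3 ends — done with R3.
R4 starts before R5 ends → R5 and R4 overlap.
R6 starts after R5 ends.
R6 starts after R4 ends.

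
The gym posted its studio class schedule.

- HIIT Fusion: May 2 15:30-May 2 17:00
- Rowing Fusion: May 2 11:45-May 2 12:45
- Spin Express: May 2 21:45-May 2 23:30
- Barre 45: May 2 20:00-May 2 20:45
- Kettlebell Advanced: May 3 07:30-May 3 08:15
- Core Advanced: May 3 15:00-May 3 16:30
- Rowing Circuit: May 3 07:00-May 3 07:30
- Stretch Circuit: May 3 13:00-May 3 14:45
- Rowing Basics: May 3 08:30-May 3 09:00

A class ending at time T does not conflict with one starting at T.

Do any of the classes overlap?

Sorted by start: Rowing Fusion, HIIT Fusion, Barre 45, Spin Express, Rowing Circuit, Kettlebell Advanced, Rowing Basics, Stretch Circuit, Core Advanced.
HIIT Fusion starts after Rowing Fusion ends; Rowing Fusion is clear from here.
Barre 45 starts after HIIT Fusion ends; HIIT Fusion is clear from here.
Spin Express starts after Barre 45 ends; Barre 45 is clear from here.
Rowing Circuit starts after Spin Express ends; Spin Express is clear from here.
Kettlebell Advanced starts exactly when Rowing Circuit ends (back-to-back, no overlap); Rowing Circuit is clear from here.
Rowing Basics starts after Kettlebell Advanced ends; Kettlebell Advanced is clear from here.
Stretch Circuit starts after Rowing Basics ends; Rowing Basics is clear from here.
Core Advanced starts after Stretch Circuit ends.
Every pair is clear; the schedule has no overlaps.

No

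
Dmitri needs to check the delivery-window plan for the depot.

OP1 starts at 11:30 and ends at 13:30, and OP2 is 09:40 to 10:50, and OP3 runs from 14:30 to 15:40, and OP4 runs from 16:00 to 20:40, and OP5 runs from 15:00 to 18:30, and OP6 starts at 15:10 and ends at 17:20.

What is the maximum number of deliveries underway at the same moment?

Walk through starts and ends in time order (an end at T is processed before a start at T):
09:40 start OP2 → 1
10:50 end OP2 → 0
11:30 start OP1 → 1
13:30 end OP1 → 0
14:30 start OP3 → 1
15:00 start OP5 → 2
15:10 start OP6 → 3
15:40 end OP3 → 2
16:00 start OP4 → 3
17:20 end OP6 → 2
18:30 end OP5 → 1
20:40 end OP4 → 0
Peak is 3, at 15:10 (OP3, OP5, OP6).

3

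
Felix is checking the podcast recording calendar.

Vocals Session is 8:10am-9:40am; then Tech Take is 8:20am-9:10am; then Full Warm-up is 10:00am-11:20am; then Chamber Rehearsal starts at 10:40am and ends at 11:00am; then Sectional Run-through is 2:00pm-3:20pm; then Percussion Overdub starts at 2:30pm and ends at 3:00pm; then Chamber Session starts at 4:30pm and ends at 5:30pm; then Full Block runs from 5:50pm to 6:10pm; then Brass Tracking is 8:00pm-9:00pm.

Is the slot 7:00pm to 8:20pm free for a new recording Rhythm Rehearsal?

No — it overlaps Brass Tracking

Vocals Session: ends 9:40am at or before Rhythm Rehearsal starts 7:00pm → clear.
Tech Take: ends 9:10am at or before Rhythm Rehearsal starts 7:00pm → clear.
Full Warm-up: ends 11:20am at or before Rhythm Rehearsal starts 7:00pm → clear.
Chamber Rehearsal: ends 11:00am at or before Rhythm Rehearsal starts 7:00pm → clear.
Sectional Run-through: ends 3:20pm at or before Rhythm Rehearsal starts 7:00pm → clear.
Percussion Overdub: ends 3:00pm at or before Rhythm Rehearsal starts 7:00pm → clear.
Chamber Session: ends 5:30pm at or before Rhythm Rehearsal starts 7:00pm → clear.
Full Block: ends 6:10pm at or before Rhythm Rehearsal starts 7:00pm → clear.
Brass Tracking: starts 8:00pm before Rhythm Rehearsal ends 8:20pm, and ends 9:00pm after Rhythm Rehearsal starts 7:00pm → overlap.
Rhythm Rehearsal overlaps Brass Tracking.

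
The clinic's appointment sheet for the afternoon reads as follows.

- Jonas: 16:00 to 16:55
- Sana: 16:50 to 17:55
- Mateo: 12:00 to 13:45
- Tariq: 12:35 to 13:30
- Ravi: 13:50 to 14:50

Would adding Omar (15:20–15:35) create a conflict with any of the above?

Mateo: ends 13:45 at or before Omar starts 15:20 → clear.
Tariq: ends 13:30 at or before Omar starts 15:20 → clear.
Ravi: ends 14:50 at or before Omar starts 15:20 → clear.
Jonas: starts 16:00 at or after Omar ends 15:35 → clear.
Sana: starts 16:50 at or after Omar ends 15:35 → clear.

No — it doesn't clash with anything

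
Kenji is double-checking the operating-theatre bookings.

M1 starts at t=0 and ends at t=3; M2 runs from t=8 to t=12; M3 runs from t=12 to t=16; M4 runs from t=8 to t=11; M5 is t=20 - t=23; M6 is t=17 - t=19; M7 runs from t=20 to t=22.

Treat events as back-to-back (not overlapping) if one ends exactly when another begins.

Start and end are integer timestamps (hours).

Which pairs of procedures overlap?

M2 & M4, M5 & M7

Check each pair: they overlap iff neither finishes before the other starts.
Sorted by start: M1, M2, M4, M3, M6, M5, M7.
M2 starts after M1 ends — done with M1.
M4 starts before M2 ends → M2 and M4 overlap.
M3 starts exactly when M2 ends (back-to-back, no overlap) — done with M2.
M3 starts after M4 ends — done with M4.
M6 starts after M3 ends — done with M3.
M5 starts after M6 ends — done with M6.
M7 starts before M5 ends → M5 and M7 overlap.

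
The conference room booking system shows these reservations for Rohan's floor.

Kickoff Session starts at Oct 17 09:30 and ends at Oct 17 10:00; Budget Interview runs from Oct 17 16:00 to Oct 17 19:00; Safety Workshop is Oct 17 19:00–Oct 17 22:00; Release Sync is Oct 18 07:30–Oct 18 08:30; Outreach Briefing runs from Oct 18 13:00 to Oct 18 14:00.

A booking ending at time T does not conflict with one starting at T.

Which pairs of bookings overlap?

no overlapping pairs

Sorted by start: Kickoff Session, Budget Interview, Safety Workshop, Release Sync, Outreach Briefing.
Budget Interview starts after Kickoff Session ends, so nothing later overlaps Kickoff Session either.
Safety Workshop starts exactly when Budget Interview ends (back-to-back, no overlap), so nothing later overlaps Budget Interview either.
Release Sync starts after Safety Workshop ends, so nothing later overlaps Safety Workshop either.
Outreach Briefing starts after Release Sync ends.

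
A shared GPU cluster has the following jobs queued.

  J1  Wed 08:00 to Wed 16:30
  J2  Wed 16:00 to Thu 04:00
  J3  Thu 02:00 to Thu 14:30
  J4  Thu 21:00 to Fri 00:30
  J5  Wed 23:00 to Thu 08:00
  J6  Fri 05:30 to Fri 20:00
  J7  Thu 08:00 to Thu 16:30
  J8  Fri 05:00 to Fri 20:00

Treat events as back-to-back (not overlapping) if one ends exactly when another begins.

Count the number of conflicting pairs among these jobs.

Sorted by start: J1, J2, J5, J3, J7, J4, J8, J6.
J2 starts before J1 ends → J1 and J2 overlap.
J5 starts after J1 ends; J1 is clear from here.
J5 starts before J2 ends → J2 and J5 overlap.
J3 starts before J2 ends → J2 and J3 overlap.
J7 starts after J2 ends; J2 is clear from here.
J3 starts before J5 ends → J5 and J3 overlap.
J7 starts exactly when J5 ends (back-to-back, no overlap); J5 is clear from here.
J7 starts before J3 ends → J3 and J7 overlap.
J4 starts after J3 ends; J3 is clear from here.
J4 starts after J7 ends; J7 is clear from here.
J8 starts after J4 ends; J4 is clear from here.
J6 starts before J8 ends → J8 and J6 overlap.
Overlapping pairs: J1 & J2, J2 & J3, J2 & J5, J3 & J5, J3 & J7, J6 & J8 — 6 in total.

6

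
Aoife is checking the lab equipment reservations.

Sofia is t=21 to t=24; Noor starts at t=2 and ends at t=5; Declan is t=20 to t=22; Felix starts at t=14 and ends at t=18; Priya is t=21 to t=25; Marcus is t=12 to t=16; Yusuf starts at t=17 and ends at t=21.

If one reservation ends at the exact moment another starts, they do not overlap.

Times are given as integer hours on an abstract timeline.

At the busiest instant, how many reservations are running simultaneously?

Sweep the timeline, counting +1 at each start and −1 at each end (ends before starts at a tie):
t=2 start Noor → 1
t=5 end Noor → 0
t=12 start Marcus → 1
t=14 start Felix → 2
t=16 end Marcus → 1
t=17 start Yusuf → 2
t=18 end Felix → 1
t=20 start Declan → 2
t=21 end Yusuf → 1
t=21 start Priya → 2
t=21 start Sofia → 3
t=22 end Declan → 2
t=24 end Sofia → 1
t=25 end Priya → 0
Peak is 3, at t=21 (Declan, Priya, Sofia).

3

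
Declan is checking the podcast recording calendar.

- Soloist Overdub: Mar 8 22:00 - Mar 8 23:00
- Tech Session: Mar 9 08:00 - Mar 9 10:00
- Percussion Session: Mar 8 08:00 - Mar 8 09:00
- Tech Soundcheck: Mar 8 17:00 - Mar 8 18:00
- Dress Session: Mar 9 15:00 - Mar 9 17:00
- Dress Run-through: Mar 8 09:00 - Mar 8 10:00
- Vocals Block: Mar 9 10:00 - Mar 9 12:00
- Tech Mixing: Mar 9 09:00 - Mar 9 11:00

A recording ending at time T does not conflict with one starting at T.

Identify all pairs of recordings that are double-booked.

Tech Mixing & Tech Session, Tech Mixing & Vocals Block

Sorted by start: Percussion Session, Dress Run-through, Tech Soundcheck, Soloist Overdub, Tech Session, Tech Mixing, Vocals Block, Dress Session.
Dress Run-through starts exactly when Percussion Session ends (back-to-back, no overlap), so nothing later overlaps Percussion Session either.
Tech Soundcheck starts after Dress Run-through ends, so nothing later overlaps Dress Run-through either.
Soloist Overdub starts after Tech Soundcheck ends, so nothing later overlaps Tech Soundcheck either.
Tech Session starts after Soloist Overdub ends, so nothing later overlaps Soloist Overdub either.
Tech Mixing starts before Tech Session ends → Tech Session and Tech Mixing overlap.
Vocals Block starts exactly when Tech Session ends (back-to-back, no overlap), so nothing later overlaps Tech Session either.
Vocals Block starts before Tech Mixing ends → Tech Mixing and Vocals Block overlap.
Dress Session starts after Tech Mixing ends.
Dress Session starts after Vocals Block ends.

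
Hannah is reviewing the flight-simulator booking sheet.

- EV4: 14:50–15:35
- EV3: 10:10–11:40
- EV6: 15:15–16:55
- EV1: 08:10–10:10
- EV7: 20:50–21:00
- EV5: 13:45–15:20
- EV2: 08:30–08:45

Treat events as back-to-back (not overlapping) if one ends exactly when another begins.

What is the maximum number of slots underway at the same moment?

Sweep the timeline, counting +1 at each start and −1 at each end (ends before starts at a tie):
08:10 start EV1 → 1
08:30 start EV2 → 2
08:45 end EV2 → 1
10:10 end EV1 → 0
10:10 start EV3 → 1
11:40 end EV3 → 0
13:45 start EV5 → 1
14:50 start EV4 → 2
15:15 start EV6 → 3
15:20 end EV5 → 2
15:35 end EV4 → 1
16:55 end EV6 → 0
20:50 start EV7 → 1
21:00 end EV7 → 0
Peak is 3, at 15:15 (EV4, EV5, EV6).

3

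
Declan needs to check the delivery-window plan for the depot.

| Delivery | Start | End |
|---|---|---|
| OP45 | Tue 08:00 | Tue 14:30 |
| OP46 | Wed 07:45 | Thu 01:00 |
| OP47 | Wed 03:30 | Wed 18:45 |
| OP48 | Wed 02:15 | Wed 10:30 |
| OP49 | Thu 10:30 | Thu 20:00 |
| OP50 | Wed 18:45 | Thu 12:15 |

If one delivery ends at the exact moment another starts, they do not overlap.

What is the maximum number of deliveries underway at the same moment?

3

Sweep the timeline, counting +1 at each start and −1 at each end (ends before starts at a tie):
Tue 08:00 start OP45 → 1
Tue 14:30 end OP45 → 0
Wed 02:15 start OP48 → 1
Wed 03:30 start OP47 → 2
Wed 07:45 start OP46 → 3
Wed 10:30 end OP48 → 2
Wed 18:45 end OP47 → 1
Wed 18:45 start OP50 → 2
Thu 01:00 end OP46 → 1
Thu 10:30 start OP49 → 2
Thu 12:15 end OP50 → 1
Thu 20:00 end OP49 → 0
Peak is 3, at Wed 07:45 (OP46, OP47, OP48).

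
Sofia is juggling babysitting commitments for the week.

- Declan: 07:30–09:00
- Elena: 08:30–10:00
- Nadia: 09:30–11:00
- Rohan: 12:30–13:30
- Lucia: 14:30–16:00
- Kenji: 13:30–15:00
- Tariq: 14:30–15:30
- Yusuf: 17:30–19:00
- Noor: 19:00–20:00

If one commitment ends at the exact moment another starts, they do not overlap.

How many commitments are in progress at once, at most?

3

Walk through starts and ends in time order (an end at T is processed before a start at T):
07:30 start Declan → 1
08:30 start Elena → 2
09:00 end Declan → 1
09:30 start Nadia → 2
10:00 end Elena → 1
11:00 end Nadia → 0
12:30 start Rohan → 1
13:30 end Rohan → 0
13:30 start Kenji → 1
14:30 start Lucia → 2
14:30 start Tariq → 3
15:00 end Kenji → 2
15:30 end Tariq → 1
16:00 end Lucia → 0
17:30 start Yusuf → 1
19:00 end Yusuf → 0
19:00 start Noor → 1
20:00 end Noor → 0
Peak is 3, at 14:30 (Kenji, Lucia, Tariq).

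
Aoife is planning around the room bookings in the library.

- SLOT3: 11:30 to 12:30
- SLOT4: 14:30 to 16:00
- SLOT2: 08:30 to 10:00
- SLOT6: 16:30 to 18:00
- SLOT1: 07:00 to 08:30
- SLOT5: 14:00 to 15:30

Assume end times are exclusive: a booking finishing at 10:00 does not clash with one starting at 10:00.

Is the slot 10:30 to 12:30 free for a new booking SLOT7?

SLOT1: ends 08:30 at or before SLOT7 starts 10:30 → clear.
SLOT2: ends 10:00 at or before SLOT7 starts 10:30 → clear.
SLOT3: starts 11:30 before SLOT7 ends 12:30, and ends 12:30 after SLOT7 starts 10:30 → overlap.
SLOT5: starts 14:00 at or after SLOT7 ends 12:30 → clear.
SLOT4: starts 14:30 at or after SLOT7 ends 12:30 → clear.
SLOT6: starts 16:30 at or after SLOT7 ends 12:30 → clear.
SLOT7 overlaps SLOT3.

No — it overlaps SLOT3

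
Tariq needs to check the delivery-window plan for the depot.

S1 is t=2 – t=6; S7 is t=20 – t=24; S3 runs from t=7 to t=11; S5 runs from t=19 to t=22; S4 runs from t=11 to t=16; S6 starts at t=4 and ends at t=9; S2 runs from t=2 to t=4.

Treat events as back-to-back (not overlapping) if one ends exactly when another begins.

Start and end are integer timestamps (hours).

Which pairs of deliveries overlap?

Two intervals overlap when each starts before the other ends.
Sorted by start: S1, S2, S6, S3, S4, S5, S7.
S2 starts before S1 ends → S1 and S2 overlap.
S6 starts before S1 ends → S1 and S6 overlap.
S3 starts after S1 ends — done with S1.
S6 starts exactly when S2 ends (back-to-back, no overlap) — done with S2.
S3 starts before S6 ends → S6 and S3 overlap.
S4 starts after S6 ends — done with S6.
S4 starts exactly when S3 ends (back-to-back, no overlap) — done with S3.
S5 starts after S4 ends — done with S4.
S7 starts before S5 ends → S5 and S7 overlap.

S1 & S2, S1 & S6, S3 & S6, S5 & S7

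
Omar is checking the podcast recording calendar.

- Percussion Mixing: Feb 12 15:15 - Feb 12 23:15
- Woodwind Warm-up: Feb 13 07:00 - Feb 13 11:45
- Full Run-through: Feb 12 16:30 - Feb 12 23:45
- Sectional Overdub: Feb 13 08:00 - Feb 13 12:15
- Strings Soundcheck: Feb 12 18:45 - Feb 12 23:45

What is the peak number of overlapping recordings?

Walk through starts and ends in time order (an end at T is processed before a start at T):
Feb 12 15:15 start Percussion Mixing → 1
Feb 12 16:30 start Full Run-through → 2
Feb 12 18:45 start Strings Soundcheck → 3
Feb 12 23:15 end Percussion Mixing → 2
Feb 12 23:45 end Full Run-through → 1
Feb 12 23:45 end Strings Soundcheck → 0
Feb 13 07:00 start Woodwind Warm-up → 1
Feb 13 08:00 start Sectional Overdub → 2
Feb 13 11:45 end Woodwind Warm-up → 1
Feb 13 12:15 end Sectional Overdub → 0
Peak is 3, at Feb 12 18:45 (Full Run-through, Percussion Mixing, Strings Soundcheck).

3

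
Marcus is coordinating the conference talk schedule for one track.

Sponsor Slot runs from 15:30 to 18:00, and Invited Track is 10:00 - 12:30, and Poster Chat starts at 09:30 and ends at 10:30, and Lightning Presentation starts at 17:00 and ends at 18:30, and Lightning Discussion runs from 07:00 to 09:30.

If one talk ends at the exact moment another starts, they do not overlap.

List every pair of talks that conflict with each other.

Invited Track & Poster Chat, Lightning Presentation & Sponsor Slot

Sorted by start: Lightning Discussion, Poster Chat, Invited Track, Sponsor Slot, Lightning Presentation.
Poster Chat starts exactly when Lightning Discussion ends (back-to-back, no overlap), so Lightning Discussion has no further overlaps.
Invited Track starts before Poster Chat ends → Poster Chat and Invited Track overlap.
Sponsor Slot starts after Poster Chat ends, so Poster Chat has no further overlaps.
Sponsor Slot starts after Invited Track ends, so Invited Track has no further overlaps.
Lightning Presentation starts before Sponsor Slot ends → Sponsor Slot and Lightning Presentation overlap.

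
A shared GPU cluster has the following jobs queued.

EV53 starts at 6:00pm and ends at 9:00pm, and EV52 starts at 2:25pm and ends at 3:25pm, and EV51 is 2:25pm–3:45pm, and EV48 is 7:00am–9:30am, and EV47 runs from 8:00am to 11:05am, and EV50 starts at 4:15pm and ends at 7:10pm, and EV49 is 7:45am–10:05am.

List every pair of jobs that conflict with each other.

Sorted by start: EV48, EV49, EV47, EV51, EV52, EV50, EV53.
EV49 starts before EV48 ends → EV48 and EV49 overlap.
EV47 starts before EV48 ends → EV48 and EV47 overlap.
EV51 starts after EV48 ends, so EV48 has no further overlaps.
EV47 starts before EV49 ends → EV49 and EV47 overlap.
EV51 starts after EV49 ends, so EV49 has no further overlaps.
EV51 starts after EV47 ends, so EV47 has no further overlaps.
EV52 starts before EV51 ends → EV51 and EV52 overlap.
EV50 starts after EV51 ends, so EV51 has no further overlaps.
EV50 starts after EV52 ends, so EV52 has no further overlaps.
EV53 starts before EV50 ends → EV50 and EV53 overlap.

EV47 & EV48, EV47 & EV49, EV48 & EV49, EV50 & EV53, EV51 & EV52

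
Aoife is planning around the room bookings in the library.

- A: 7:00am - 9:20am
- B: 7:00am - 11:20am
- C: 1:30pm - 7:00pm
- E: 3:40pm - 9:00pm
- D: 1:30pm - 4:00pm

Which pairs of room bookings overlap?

A & B, C & D, C & E, D & E

Check each pair: they overlap iff neither finishes before the other starts.
Sorted by start: A, B, C, D, E.
B starts before A ends → A and B overlap.
C starts after A ends, so A has no further overlaps.
C starts after B ends, so B has no further overlaps.
D starts before C ends → C and D overlap.
E starts before C ends → C and E overlap.
E starts before D ends → D and E overlap.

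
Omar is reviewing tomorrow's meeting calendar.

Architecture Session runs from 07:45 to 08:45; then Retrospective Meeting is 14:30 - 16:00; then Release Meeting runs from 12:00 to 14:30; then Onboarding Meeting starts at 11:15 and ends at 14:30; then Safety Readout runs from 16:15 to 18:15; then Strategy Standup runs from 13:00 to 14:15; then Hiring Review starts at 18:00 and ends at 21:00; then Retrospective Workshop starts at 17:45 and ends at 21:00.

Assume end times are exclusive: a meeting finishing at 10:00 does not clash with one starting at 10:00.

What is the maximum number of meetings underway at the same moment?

Sort all start/end points and keep a running count:
07:45 start Architecture Session → 1
08:45 end Architecture Session → 0
11:15 start Onboarding Meeting → 1
12:00 start Release Meeting → 2
13:00 start Strategy Standup → 3
14:15 end Strategy Standup → 2
14:30 end Onboarding Meeting → 1
14:30 end Release Meeting → 0
14:30 start Retrospective Meeting → 1
16:00 end Retrospective Meeting → 0
16:15 start Safety Readout → 1
17:45 start Retrospective Workshop → 2
18:00 start Hiring Review → 3
18:15 end Safety Readout → 2
21:00 end Hiring Review → 1
21:00 end Retrospective Workshop → 0
Peak is 3, at 13:00 (Onboarding Meeting, Release Meeting, Strategy Standup).

3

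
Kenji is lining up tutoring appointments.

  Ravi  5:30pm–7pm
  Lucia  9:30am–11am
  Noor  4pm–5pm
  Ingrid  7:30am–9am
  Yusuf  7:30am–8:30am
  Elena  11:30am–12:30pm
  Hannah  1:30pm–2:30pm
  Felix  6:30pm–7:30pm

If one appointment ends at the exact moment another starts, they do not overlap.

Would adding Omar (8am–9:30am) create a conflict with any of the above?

Yes — it overlaps Ingrid, Yusuf

Yusuf: starts 7:30am before Omar ends 9:30am, and ends 8:30am after Omar starts 8am → overlap.
Ingrid: starts 7:30am before Omar ends 9:30am, and ends 9am after Omar starts 8am → overlap.
Lucia: starts 9:30am at or after Omar ends 9:30am → clear.
Elena: starts 11:30am at or after Omar ends 9:30am → clear.
Hannah: starts 1:30pm at or after Omar ends 9:30am → clear.
Noor: starts 4pm at or after Omar ends 9:30am → clear.
Ravi: starts 5:30pm at or after Omar ends 9:30am → clear.
Felix: starts 6:30pm at or after Omar ends 9:30am → clear.
Omar overlaps Yusuf, Ingrid.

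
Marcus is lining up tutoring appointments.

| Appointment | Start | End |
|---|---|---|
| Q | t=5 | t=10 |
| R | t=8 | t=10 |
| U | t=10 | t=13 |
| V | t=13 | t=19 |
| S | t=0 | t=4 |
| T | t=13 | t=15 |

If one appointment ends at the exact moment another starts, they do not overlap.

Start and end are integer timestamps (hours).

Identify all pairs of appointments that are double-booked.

Sorted by start: S, Q, R, U, T, V.
Q starts after S ends, so nothing later overlaps S either.
R starts before Q ends → Q and R overlap.
U starts exactly when Q ends (back-to-back, no overlap), so nothing later overlaps Q either.
U starts exactly when R ends (back-to-back, no overlap), so nothing later overlaps R either.
T starts exactly when U ends (back-to-back, no overlap), so nothing later overlaps U either.
V starts before T ends → T and V overlap.

Q & R, T & V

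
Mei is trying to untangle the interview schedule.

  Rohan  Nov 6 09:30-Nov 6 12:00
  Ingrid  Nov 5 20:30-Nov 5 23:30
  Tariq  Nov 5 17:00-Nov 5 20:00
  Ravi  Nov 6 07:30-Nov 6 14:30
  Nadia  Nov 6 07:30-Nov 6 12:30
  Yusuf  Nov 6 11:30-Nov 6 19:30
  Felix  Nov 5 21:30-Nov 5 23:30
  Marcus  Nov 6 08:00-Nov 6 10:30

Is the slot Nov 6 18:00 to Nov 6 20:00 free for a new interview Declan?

Tariq: ends Nov 5 20:00 at or before Declan starts Nov 6 18:00 → clear.
Ingrid: ends Nov 5 23:30 at or before Declan starts Nov 6 18:00 → clear.
Felix: ends Nov 5 23:30 at or before Declan starts Nov 6 18:00 → clear.
Ravi: ends Nov 6 14:30 at or before Declan starts Nov 6 18:00 → clear.
Nadia: ends Nov 6 12:30 at or before Declan starts Nov 6 18:00 → clear.
Marcus: ends Nov 6 10:30 at or before Declan starts Nov 6 18:00 → clear.
Rohan: ends Nov 6 12:00 at or before Declan starts Nov 6 18:00 → clear.
Yusuf: starts Nov 6 11:30 before Declan ends Nov 6 20:00, and ends Nov 6 19:30 after Declan starts Nov 6 18:00 → overlap.
Declan overlaps Yusuf.

No — it overlaps Yusuf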